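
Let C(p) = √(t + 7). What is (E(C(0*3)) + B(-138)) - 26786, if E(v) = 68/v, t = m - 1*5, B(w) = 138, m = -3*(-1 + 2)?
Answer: -26648 - 68*I ≈ -26648.0 - 68.0*I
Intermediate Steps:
m = -3 (m = -3*1 = -3)
t = -8 (t = -3 - 1*5 = -3 - 5 = -8)
C(p) = I (C(p) = √(-8 + 7) = √(-1) = I)
(E(C(0*3)) + B(-138)) - 26786 = (68/I + 138) - 26786 = (68*(-I) + 138) - 26786 = (-68*I + 138) - 26786 = (138 - 68*I) - 26786 = -26648 - 68*I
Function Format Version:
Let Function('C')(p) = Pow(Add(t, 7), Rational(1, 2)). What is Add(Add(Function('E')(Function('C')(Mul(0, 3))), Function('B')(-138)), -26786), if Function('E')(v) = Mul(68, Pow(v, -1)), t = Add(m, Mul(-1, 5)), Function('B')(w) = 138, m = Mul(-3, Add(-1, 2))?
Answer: Add(-26648, Mul(-68, I)) ≈ Add(-26648., Mul(-68.000, I))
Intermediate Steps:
m = -3 (m = Mul(-3, 1) = -3)
t = -8 (t = Add(-3, Mul(-1, 5)) = Add(-3, -5) = -8)
Function('C')(p) = I (Function('C')(p) = Pow(Add(-8, 7), Rational(1, 2)) = Pow(-1, Rational(1, 2)) = I)
Add(Add(Function('E')(Function('C')(Mul(0, 3))), Function('B')(-138)), -26786) = Add(Add(Mul(68, Pow(I, -1)), 138), -26786) = Add(Add(Mul(68, Mul(-1, I)), 138), -26786) = Add(Add(Mul(-68, I), 138), -26786) = Add(Add(138, Mul(-68, I)), -26786) = Add(-26648, Mul(-68, I))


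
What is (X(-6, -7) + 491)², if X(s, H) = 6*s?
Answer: 207025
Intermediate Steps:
(X(-6, -7) + 491)² = (6*(-6) + 491)² = (-36 + 491)² = 455² = 207025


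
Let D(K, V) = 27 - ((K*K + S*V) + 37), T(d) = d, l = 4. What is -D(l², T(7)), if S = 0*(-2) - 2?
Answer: 252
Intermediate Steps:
S = -2 (S = 0 - 2 = -2)
D(K, V) = -10 - K² + 2*V (D(K, V) = 27 - ((K*K - 2*V) + 37) = 27 - ((K² - 2*V) + 37) = 27 - (37 + K² - 2*V) = 27 + (-37 - K² + 2*V) = -10 - K² + 2*V)
-D(l², T(7)) = -(-10 - (4²)² + 2*7) = -(-10 - 1*16² + 14) = -(-10 - 1*256 + 14) = -(-10 - 256 + 14) = -1*(-252) = 252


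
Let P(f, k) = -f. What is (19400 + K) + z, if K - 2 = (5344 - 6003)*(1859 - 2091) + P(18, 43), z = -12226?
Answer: 160046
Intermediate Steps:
K = 152872 (K = 2 + ((5344 - 6003)*(1859 - 2091) - 1*18) = 2 + (-659*(-232) - 18) = 2 + (152888 - 18) = 2 + 152870 = 152872)
(19400 + K) + z = (19400 + 152872) - 12226 = 172272 - 12226 = 160046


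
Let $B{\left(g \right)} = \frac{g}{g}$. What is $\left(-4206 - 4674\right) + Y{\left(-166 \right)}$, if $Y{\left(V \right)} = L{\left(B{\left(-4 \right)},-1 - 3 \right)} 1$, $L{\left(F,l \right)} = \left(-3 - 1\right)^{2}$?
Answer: $-8864$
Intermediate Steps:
$B{\left(g \right)} = 1$
$L{\left(F,l \right)} = 16$ ($L{\left(F,l \right)} = \left(-4\right)^{2} = 16$)
$Y{\left(V \right)} = 16$ ($Y{\left(V \right)} = 16 \cdot 1 = 16$)
$\left(-4206 - 4674\right) + Y{\left(-166 \right)} = \left(-4206 - 4674\right) + 16 = -8880 + 16 = -8864$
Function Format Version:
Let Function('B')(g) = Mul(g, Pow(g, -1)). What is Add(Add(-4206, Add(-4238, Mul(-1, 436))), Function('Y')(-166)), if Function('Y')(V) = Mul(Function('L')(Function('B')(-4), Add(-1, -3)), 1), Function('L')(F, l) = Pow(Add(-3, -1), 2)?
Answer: -8864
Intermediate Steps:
Function('B')(g) = 1
Function('L')(F, l) = 16 (Function('L')(F, l) = Pow(-4, 2) = 16)
Function('Y')(V) = 16 (Function('Y')(V) = Mul(16, 1) = 16)
Add(Add(-4206, Add(-4238, Mul(-1, 436))), Function('Y')(-166)) = Add(Add(-4206, Add(-4238, Mul(-1, 436))), 16) = Add(Add(-4206, Add(-4238, -436)), 16) = Add(Add(-4206, -4674), 16) = Add(-8880, 16) = -8864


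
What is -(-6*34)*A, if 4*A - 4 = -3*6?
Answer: -714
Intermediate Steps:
A = -7/2 (A = 1 + (-3*6)/4 = 1 + (¼)*(-18) = 1 - 9/2 = -7/2 ≈ -3.5000)
-(-6*34)*A = -(-6*34)*(-7)/2 = -(-204)*(-7)/2 = -1*714 = -714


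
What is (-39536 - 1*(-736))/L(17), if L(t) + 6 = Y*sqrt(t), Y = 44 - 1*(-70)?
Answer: -2425/2301 - 46075*sqrt(17)/2301 ≈ -83.615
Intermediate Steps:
Y = 114 (Y = 44 + 70 = 114)
L(t) = -6 + 114*sqrt(t)
(-39536 - 1*(-736))/L(17) = (-39536 - 1*(-736))/(-6 + 114*sqrt(17)) = (-39536 + 736)/(-6 + 114*sqrt(17)) = -38800/(-6 + 114*sqrt(17))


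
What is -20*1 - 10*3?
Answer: -50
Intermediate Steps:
-20*1 - 10*3 = -20 - 30 = -50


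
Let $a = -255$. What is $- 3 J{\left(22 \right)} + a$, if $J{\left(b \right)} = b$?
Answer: $-321$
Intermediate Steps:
$- 3 J{\left(22 \right)} + a = \left(-3\right) 22 - 255 = -66 - 255 = -321$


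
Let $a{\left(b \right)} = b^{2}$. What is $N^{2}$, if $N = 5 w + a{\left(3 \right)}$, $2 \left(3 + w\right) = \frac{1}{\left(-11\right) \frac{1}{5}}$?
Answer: $\frac{24649}{484} \approx 50.928$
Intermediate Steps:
$w = - \frac{71}{22}$ ($w = -3 + \frac{1}{2 \left(- \frac{11}{5}\right)} = -3 + \frac{1}{2} \left(- \frac{5}{11}\right) = -3 - \frac{5}{22} = - \frac{71}{22} \approx -3.2273$)
$N = - \frac{157}{22}$ ($N = 5 \left(- \frac{71}{22}\right) + 3^{2} = - \frac{355}{22} + 9 = - \frac{157}{22} \approx -7.1364$)
$N^{2} = \left(- \frac{157}{22}\right)^{2} = \frac{24649}{484}$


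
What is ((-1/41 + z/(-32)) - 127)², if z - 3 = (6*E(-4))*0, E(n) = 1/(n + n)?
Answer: 27815234841/1721344 ≈ 16159.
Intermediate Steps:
E(n) = 1/(2*n)
z = 3 (z = 3 + (6*((½)/(-4)))*0 = 3 + (6*((½)*(-¼)))*0 = 3 + (6*(-⅛))*0 = 3 - ¾*0 = 3 + 0 = 3)
((-1/41 + z/(-32)) - 127)² = ((-1/41 + 3/(-32)) - 127)² = ((-1*1/41 + 3*(-1/32)) - 127)² = ((-1/41 - 3/32) - 127)² = (-155/1312 - 127)² = (-166779/1312)² = 27815234841/1721344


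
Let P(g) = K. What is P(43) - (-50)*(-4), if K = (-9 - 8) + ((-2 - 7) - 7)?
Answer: -233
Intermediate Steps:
K = -33 (K = -17 + (-9 - 7) = -17 - 16 = -33)
P(g) = -33
P(43) - (-50)*(-4) = -33 - (-50)*(-4) = -33 - 1*200 = -33 - 200 = -233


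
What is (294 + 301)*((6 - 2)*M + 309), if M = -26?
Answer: 121975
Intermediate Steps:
(294 + 301)*((6 - 2)*M + 309) = (294 + 301)*((6 - 2)*(-26) + 309) = 595*(4*(-26) + 309) = 595*(-104 + 309) = 595*205 = 121975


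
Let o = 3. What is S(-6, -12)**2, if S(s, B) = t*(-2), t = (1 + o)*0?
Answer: 0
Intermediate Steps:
t = 0 (t = (1 + 3)*0 = 4*0 = 0)
S(s, B) = 0 (S(s, B) = 0*(-2) = 0)
S(-6, -12)**2 = 0**2 = 0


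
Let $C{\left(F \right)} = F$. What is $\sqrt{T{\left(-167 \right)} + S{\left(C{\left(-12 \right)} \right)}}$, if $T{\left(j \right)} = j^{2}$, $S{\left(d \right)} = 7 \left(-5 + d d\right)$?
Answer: $\sqrt{28862} \approx 169.89$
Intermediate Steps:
$S{\left(d \right)} = -35 + 7 d^{2}$ ($S{\left(d \right)} = 7 \left(-5 + d^{2}\right) = -35 + 7 d^{2}$)
$\sqrt{T{\left(-167 \right)} + S{\left(C{\left(-12 \right)} \right)}} = \sqrt{\left(-167\right)^{2} - \left(35 - 7 \left(-12\right)^{2}\right)} = \sqrt{27889 + \left(-35 + 7 \cdot 144\right)} = \sqrt{27889 + \left(-35 + 1008\right)} = \sqrt{27889 + 973} = \sqrt{28862}$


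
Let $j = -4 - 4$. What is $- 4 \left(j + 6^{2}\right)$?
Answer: $-112$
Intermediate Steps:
$j = -8$
$- 4 \left(j + 6^{2}\right) = - 4 \left(-8 + 6^{2}\right) = - 4 \left(-8 + 36\right) = \left(-4\right) 28 = -112$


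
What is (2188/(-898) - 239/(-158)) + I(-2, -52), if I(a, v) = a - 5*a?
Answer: 501995/70942 ≈ 7.0761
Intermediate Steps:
I(a, v) = -4*a
(2188/(-898) - 239/(-158)) + I(-2, -52) = (2188/(-898) - 239/(-158)) - 4*(-2) = (2188*(-1/898) - 239*(-1/158)) + 8 = (-1094/449 + 239/158) + 8 = -65541/70942 + 8 = 501995/70942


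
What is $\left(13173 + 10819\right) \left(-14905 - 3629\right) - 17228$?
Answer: $-444684956$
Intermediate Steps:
$\left(13173 + 10819\right) \left(-14905 - 3629\right) - 17228 = 23992 \left(-18534\right) - 17228 = -444667728 - 17228 = -444684956$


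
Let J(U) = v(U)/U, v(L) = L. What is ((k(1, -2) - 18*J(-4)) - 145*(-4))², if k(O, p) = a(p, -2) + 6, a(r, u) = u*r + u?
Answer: 324900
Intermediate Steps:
a(r, u) = u + r*u (a(r, u) = r*u + u = u + r*u)
J(U) = 1 (J(U) = U/U = 1)
k(O, p) = 4 - 2*p (k(O, p) = -2*(1 + p) + 6 = (-2 - 2*p) + 6 = 4 - 2*p)
((k(1, -2) - 18*J(-4)) - 145*(-4))² = (((4 - 2*(-2)) - 18*1) - 145*(-4))² = (((4 + 4) - 18) + 580)² = ((8 - 18) + 580)² = (-10 + 580)² = 570² = 324900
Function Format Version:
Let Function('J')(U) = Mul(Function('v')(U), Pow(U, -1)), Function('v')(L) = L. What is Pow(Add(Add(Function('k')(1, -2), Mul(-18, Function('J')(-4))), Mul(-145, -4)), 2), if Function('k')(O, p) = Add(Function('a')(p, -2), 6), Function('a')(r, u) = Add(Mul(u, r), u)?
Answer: 324900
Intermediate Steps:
Function('a')(r, u) = Add(u, Mul(r, u)) (Function('a')(r, u) = Add(Mul(r, u), u) = Add(u, Mul(r, u)))
Function('J')(U) = 1 (Function('J')(U) = Mul(U, Pow(U, -1)) = 1)
Function('k')(O, p) = Add(4, Mul(-2, p)) (Function('k')(O, p) = Add(Mul(-2, Add(1, p)), 6) = Add(Add(-2, Mul(-2, p)), 6) = Add(4, Mul(-2, p)))
Pow(Add(Add(Function('k')(1, -2), Mul(-18, Function('J')(-4))), Mul(-145, -4)), 2) = Pow(Add(Add(Add(4, Mul(-2, -2)), Mul(-18, 1)), Mul(-145, -4)), 2) = Pow(Add(Add(Add(4, 4), -18), 580), 2) = Pow(Add(Add(8, -18), 580), 2) = Pow(Add(-10, 580), 2) = Pow(570, 2) = 324900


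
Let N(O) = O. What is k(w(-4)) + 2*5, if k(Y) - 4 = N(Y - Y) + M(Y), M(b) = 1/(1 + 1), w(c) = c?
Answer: 29/2 ≈ 14.500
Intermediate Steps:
M(b) = ½ (M(b) = 1/2 = ½)
k(Y) = 9/2 (k(Y) = 4 + ((Y - Y) + ½) = 4 + (0 + ½) = 4 + ½ = 9/2)
k(w(-4)) + 2*5 = 9/2 + 2*5 = 9/2 + 10 = 29/2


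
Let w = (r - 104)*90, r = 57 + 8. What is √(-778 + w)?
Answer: 8*I*√67 ≈ 65.483*I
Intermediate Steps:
r = 65
w = -3510 (w = (65 - 104)*90 = -39*90 = -3510)
√(-778 + w) = √(-778 - 3510) = √(-4288) = 8*I*√67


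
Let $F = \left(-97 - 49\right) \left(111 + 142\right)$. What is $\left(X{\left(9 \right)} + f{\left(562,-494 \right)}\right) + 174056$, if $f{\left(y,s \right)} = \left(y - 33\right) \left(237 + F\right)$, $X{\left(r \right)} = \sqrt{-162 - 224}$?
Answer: $-19240773 + i \sqrt{386} \approx -1.9241 \cdot 10^{7} + 19.647 i$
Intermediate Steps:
$X{\left(r \right)} = i \sqrt{386}$ ($X{\left(r \right)} = \sqrt{-386} = i \sqrt{386}$)
$F = -36938$ ($F = \left(-146\right) 253 = -36938$)
$f{\left(y,s \right)} = 1211133 - 36701 y$ ($f{\left(y,s \right)} = \left(y - 33\right) \left(237 - 36938\right) = \left(-33 + y\right) \left(-36701\right) = 1211133 - 36701 y$)
$\left(X{\left(9 \right)} + f{\left(562,-494 \right)}\right) + 174056 = \left(i \sqrt{386} + \left(1211133 - 20625962\right)\right) + 174056 = \left(i \sqrt{386} - 19414829\right) + 174056 = \left(-19414829 + i \sqrt{386}\right) + 174056 = -19240773 + i \sqrt{386}$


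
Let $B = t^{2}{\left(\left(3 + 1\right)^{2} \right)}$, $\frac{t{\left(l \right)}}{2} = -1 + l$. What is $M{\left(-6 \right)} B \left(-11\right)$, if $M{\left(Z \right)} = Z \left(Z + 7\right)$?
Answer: $59400$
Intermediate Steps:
$M{\left(Z \right)} = Z \left(7 + Z\right)$
$t{\left(l \right)} = -2 + 2 l$ ($t{\left(l \right)} = 2 \left(-1 + l\right) = -2 + 2 l$)
$B = 900$ ($B = \left(-2 + 2 \left(3 + 1\right)^{2}\right)^{2} = \left(-2 + 2 \cdot 4^{2}\right)^{2} = \left(-2 + 2 \cdot 16\right)^{2} = \left(-2 + 32\right)^{2} = 30^{2} = 900$)
$M{\left(-6 \right)} B \left(-11\right) = - 6 \left(7 - 6\right) 900 \left(-11\right) = \left(-6\right) 1 \cdot 900 \left(-11\right) = \left(-6\right) 900 \left(-11\right) = \left(-5400\right) \left(-11\right) = 59400$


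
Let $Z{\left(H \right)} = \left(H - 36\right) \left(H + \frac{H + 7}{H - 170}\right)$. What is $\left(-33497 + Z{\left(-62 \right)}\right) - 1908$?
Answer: $- \frac{3404859}{116} \approx -29352.0$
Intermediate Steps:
$Z{\left(H \right)} = \left(-36 + H\right) \left(H + \frac{7 + H}{-170 + H}\right)$
$\left(-33497 + Z{\left(-62 \right)}\right) - 1908 = \left(-33497 + \frac{-252 + \left(-62\right)^{3} - 205 \left(-62\right)^{2} + 6091 \left(-62\right)}{-170 - 62}\right) - 1908 = \left(-33497 + \frac{-252 - 238328 - 788020 - 377642}{-232}\right) - 1908 = \left(-33497 - \frac{-252 - 238328 - 788020 - 377642}{232}\right) - 1908 = \left(-33497 - - \frac{702121}{116}\right) - 1908 = \left(-33497 + \frac{702121}{116}\right) - 1908 = - \frac{3183531}{116} - 1908 = - \frac{3404859}{116}$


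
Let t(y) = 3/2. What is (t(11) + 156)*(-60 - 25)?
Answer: -26775/2 ≈ -13388.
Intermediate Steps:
t(y) = 3/2 (t(y) = 3*(½) = 3/2)
(t(11) + 156)*(-60 - 25) = (3/2 + 156)*(-60 - 25) = (315/2)*(-85) = -26775/2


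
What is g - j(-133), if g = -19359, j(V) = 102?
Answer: -19461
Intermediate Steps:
g - j(-133) = -19359 - 1*102 = -19359 - 102 = -19461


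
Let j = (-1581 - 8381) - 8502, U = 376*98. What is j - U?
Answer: -55312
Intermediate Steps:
U = 36848
j = -18464 (j = -9962 - 8502 = -18464)
j - U = -18464 - 1*36848 = -18464 - 36848 = -55312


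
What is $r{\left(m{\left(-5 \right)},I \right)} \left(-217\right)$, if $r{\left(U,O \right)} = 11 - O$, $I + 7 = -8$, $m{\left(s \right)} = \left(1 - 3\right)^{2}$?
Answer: $-5642$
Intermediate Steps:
$m{\left(s \right)} = 4$ ($m{\left(s \right)} = \left(-2\right)^{2} = 4$)
$I = -15$ ($I = -7 - 8 = -15$)
$r{\left(m{\left(-5 \right)},I \right)} \left(-217\right) = \left(11 - -15\right) \left(-217\right) = \left(11 + 15\right) \left(-217\right) = 26 \left(-217\right) = -5642$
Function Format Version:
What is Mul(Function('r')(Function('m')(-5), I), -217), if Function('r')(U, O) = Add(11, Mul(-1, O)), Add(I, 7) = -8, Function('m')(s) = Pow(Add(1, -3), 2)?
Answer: -5642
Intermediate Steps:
Function('m')(s) = 4 (Function('m')(s) = Pow(-2, 2) = 4)
I = -15 (I = Add(-7, -8) = -15)
Mul(Function('r')(Function('m')(-5), I), -217) = Mul(Add(11, Mul(-1, -15)), -217) = Mul(Add(11, 15), -217) = Mul(26, -217) = -5642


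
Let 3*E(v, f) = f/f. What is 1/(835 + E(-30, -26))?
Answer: 3/2506 ≈ 0.0011971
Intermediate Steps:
E(v, f) = 1/3 (E(v, f) = (f/f)/3 = (1/3)*1 = 1/3)
1/(835 + E(-30, -26)) = 1/(835 + 1/3) = 1/(2506/3) = 3/2506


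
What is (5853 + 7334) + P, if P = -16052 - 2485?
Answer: -5350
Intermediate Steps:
P = -18537
(5853 + 7334) + P = (5853 + 7334) - 18537 = 13187 - 18537 = -5350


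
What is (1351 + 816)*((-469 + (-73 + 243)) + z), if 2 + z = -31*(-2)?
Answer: -517913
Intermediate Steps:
z = 60 (z = -2 - 31*(-2) = -2 + 62 = 60)
(1351 + 816)*((-469 + (-73 + 243)) + z) = (1351 + 816)*((-469 + (-73 + 243)) + 60) = 2167*((-469 + 170) + 60) = 2167*(-299 + 60) = 2167*(-239) = -517913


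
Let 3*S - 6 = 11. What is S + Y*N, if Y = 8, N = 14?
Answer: 353/3 ≈ 117.67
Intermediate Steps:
S = 17/3 (S = 2 + (⅓)*11 = 2 + 11/3 = 17/3 ≈ 5.6667)
S + Y*N = 17/3 + 8*14 = 17/3 + 112 = 353/3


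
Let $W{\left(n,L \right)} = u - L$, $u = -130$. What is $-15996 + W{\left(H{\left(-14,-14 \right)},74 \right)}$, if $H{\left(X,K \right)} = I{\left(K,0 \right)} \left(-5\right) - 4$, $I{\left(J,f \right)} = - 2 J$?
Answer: $-16200$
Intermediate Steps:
$H{\left(X,K \right)} = -4 + 10 K$ ($H{\left(X,K \right)} = - 2 K \left(-5\right) - 4 = 10 K - 4 = -4 + 10 K$)
$W{\left(n,L \right)} = -130 - L$
$-15996 + W{\left(H{\left(-14,-14 \right)},74 \right)} = -15996 - 204 = -16200$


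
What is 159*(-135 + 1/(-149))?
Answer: -3198444/149 ≈ -21466.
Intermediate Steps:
159*(-135 + 1/(-149)) = 159*(-135 - 1/149) = 159*(-20116/149) = -3198444/149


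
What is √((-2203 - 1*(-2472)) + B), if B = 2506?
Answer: 5*√111 ≈ 52.678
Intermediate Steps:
√((-2203 - 1*(-2472)) + B) = √((-2203 - 1*(-2472)) + 2506) = √((-2203 + 2472) + 2506) = √(269 + 2506) = √2775 = 5*√111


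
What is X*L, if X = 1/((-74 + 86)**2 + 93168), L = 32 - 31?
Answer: 1/93312 ≈ 1.0717e-5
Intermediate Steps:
L = 1
X = 1/93312 (X = 1/(12**2 + 93168) = 1/(144 + 93168) = 1/93312 ≈ 1.0717e-5)
X*L = (1/93312)*1 = 1/93312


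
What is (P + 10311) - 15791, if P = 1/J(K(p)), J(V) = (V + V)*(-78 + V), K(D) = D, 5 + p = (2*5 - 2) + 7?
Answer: -7452801/1360 ≈ -5480.0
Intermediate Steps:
p = 10 (p = -5 + ((2*5 - 2) + 7) = -5 + ((10 - 2) + 7) = -5 + (8 + 7) = -5 + 15 = 10)
J(V) = 2*V*(-78 + V) (J(V) = (2*V)*(-78 + V) = 2*V*(-78 + V))
P = -1/1360 (P = 1/(2*10*(-78 + 10)) = 1/(2*10*(-68)) = 1/(-1360) = -1/1360 ≈ -0.00073529)
(P + 10311) - 15791 = (-1/1360 + 10311) - 15791 = 14022959/1360 - 15791 = -7452801/1360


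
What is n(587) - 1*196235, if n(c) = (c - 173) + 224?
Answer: -195597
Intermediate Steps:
n(c) = 51 + c (n(c) = (-173 + c) + 224 = 51 + c)
n(587) - 1*196235 = (51 + 587) - 1*196235 = 638 - 196235 = -195597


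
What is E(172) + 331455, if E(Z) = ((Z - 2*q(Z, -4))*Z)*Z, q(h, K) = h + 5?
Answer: -5052833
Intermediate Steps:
q(h, K) = 5 + h
E(Z) = Z²*(-10 - Z) (E(Z) = ((Z - 2*(5 + Z))*Z)*Z = ((Z + (-10 - 2*Z))*Z)*Z = ((-10 - Z)*Z)*Z = (Z*(-10 - Z))*Z = Z²*(-10 - Z))
E(172) + 331455 = 172²*(-10 - 1*172) + 331455 = 29584*(-10 - 172) + 331455 = 29584*(-182) + 331455 = -5384288 + 331455 = -5052833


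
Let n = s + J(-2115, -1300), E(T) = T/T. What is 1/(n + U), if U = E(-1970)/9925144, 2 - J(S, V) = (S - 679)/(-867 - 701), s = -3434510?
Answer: -972664112/3340624407155069 ≈ -2.9116e-7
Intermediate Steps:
J(S, V) = 351/224 + S/1568 (J(S, V) = 2 - (S - 679)/(-867 - 701) = 2 - (-679 + S)/(-1568) = 2 - (-679 + S)*(-1)/1568 = 2 - (97/224 - S/1568) = 2 + (-97/224 + S/1568) = 351/224 + S/1568)
E(T) = 1
n = -2692655669/784 (n = -3434510 + (351/224 + (1/1568)*(-2115)) = -3434510 + (351/224 - 2115/1568) = -3434510 + 171/784 = -2692655669/784 ≈ -3.4345e+6)
U = 1/9925144 ≈ 1.0075e-7
1/(n + U) = 1/(-2692655669/784 + 1/9925144) = 1/(-3340624407155069/972664112) = -972664112/3340624407155069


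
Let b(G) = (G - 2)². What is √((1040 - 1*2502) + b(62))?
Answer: √2138 ≈ 46.239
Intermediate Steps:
b(G) = (-2 + G)²
√((1040 - 1*2502) + b(62)) = √((1040 - 1*2502) + (-2 + 62)²) = √((1040 - 2502) + 60²) = √(-1462 + 3600) = √2138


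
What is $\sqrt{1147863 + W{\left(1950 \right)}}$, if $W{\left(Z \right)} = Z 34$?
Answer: $3 \sqrt{134907} \approx 1101.9$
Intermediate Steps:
$W{\left(Z \right)} = 34 Z$
$\sqrt{1147863 + W{\left(1950 \right)}} = \sqrt{1147863 + 34 \cdot 1950} = \sqrt{1147863 + 66300} = \sqrt{1214163} = 3 \sqrt{134907}$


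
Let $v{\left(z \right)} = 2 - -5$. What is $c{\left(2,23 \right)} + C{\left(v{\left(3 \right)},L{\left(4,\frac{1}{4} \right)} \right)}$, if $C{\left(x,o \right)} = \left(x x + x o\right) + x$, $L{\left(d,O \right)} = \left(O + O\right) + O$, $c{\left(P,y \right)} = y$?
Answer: $\frac{337}{4} \approx 84.25$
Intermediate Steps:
$v{\left(z \right)} = 7$ ($v{\left(z \right)} = 2 + 5 = 7$)
$L{\left(d,O \right)} = 3 O$ ($L{\left(d,O \right)} = 2 O + O = 3 O$)
$C{\left(x,o \right)} = x + x^{2} + o x$ ($C{\left(x,o \right)} = \left(x^{2} + o x\right) + x = x + x^{2} + o x$)
$c{\left(2,23 \right)} + C{\left(v{\left(3 \right)},L{\left(4,\frac{1}{4} \right)} \right)} = 23 + 7 \left(1 + \frac{3}{4} + 7\right) = 23 + 7 \cdot \frac{35}{4} = 23 + \frac{245}{4} = \frac{337}{4}$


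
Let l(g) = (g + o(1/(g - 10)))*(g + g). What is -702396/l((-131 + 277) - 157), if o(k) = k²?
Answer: -77439159/26675 ≈ -2903.1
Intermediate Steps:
l(g) = 2*g*(g + (-10 + g)⁻²) (l(g) = (g + (1/(g - 10))²)*(g + g) = (g + (1/(-10 + g))²)*(2*g) = (g + (-10 + g)⁻²)*(2*g) = 2*g*(g + (-10 + g)⁻²))
-702396/l((-131 + 277) - 157) = -702396/(2*((-131 + 277) - 157)² + 2*((-131 + 277) - 157)/(-10 + ((-131 + 277) - 157))²) = -702396/(2*(146 - 157)² + 2*(146 - 157)/(-10 + (146 - 157))²) = -702396/(2*(-11)² + 2*(-11)/(-10 - 11)²) = -702396/(2*121 + 2*(-11)/(-21)²) = -702396/(242 + 2*(-11)*(1/441)) = -702396/(242 - 22/441) = -702396/106700/441 = -702396*441/106700 = -77439159/26675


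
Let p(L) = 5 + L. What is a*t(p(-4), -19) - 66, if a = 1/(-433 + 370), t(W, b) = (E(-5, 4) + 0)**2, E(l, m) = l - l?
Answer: -66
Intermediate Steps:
E(l, m) = 0
t(W, b) = 0 (t(W, b) = (0 + 0)**2 = 0**2 = 0)
a = -1/63 (a = 1/(-63) = -1/63 ≈ -0.015873)
a*t(p(-4), -19) - 66 = -1/63*0 - 66 = 0 - 66 = -66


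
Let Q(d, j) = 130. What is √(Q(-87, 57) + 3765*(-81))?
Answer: I*√304835 ≈ 552.12*I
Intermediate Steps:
√(Q(-87, 57) + 3765*(-81)) = √(130 + 3765*(-81)) = √(130 - 304965) = √(-304835) = I*√304835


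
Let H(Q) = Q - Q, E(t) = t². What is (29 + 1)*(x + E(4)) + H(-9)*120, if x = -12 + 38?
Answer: 1260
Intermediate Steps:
x = 26
H(Q) = 0
(29 + 1)*(x + E(4)) + H(-9)*120 = (29 + 1)*(26 + 4²) + 0*120 = 30*(26 + 16) + 0 = 30*42 + 0 = 1260 + 0 = 1260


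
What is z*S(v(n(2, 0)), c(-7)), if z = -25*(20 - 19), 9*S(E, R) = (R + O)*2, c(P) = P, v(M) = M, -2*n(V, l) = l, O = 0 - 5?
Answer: 200/3 ≈ 66.667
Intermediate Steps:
O = -5
n(V, l) = -l/2
S(E, R) = -10/9 + 2*R/9 (S(E, R) = ((R - 5)*2)/9 = ((-5 + R)*2)/9 = (-10 + 2*R)/9 = -10/9 + 2*R/9)
z = -25 (z = -25*1 = -25)
z*S(v(n(2, 0)), c(-7)) = -25*(-10/9 + (2/9)*(-7)) = -25*(-10/9 - 14/9) = -25*(-8/3) = 200/3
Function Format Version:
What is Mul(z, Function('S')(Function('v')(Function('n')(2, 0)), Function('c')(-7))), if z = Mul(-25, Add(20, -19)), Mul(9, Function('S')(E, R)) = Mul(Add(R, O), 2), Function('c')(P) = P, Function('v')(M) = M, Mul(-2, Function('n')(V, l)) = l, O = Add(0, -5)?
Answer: Rational(200, 3) ≈ 66.667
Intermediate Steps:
O = -5
Function('n')(V, l) = Mul(Rational(-1, 2), l)
Function('S')(E, R) = Add(Rational(-10, 9), Mul(Rational(2, 9), R)) (Function('S')(E, R) = Mul(Rational(1, 9), Mul(Add(R, -5), 2)) = Mul(Rational(1, 9), Mul(Add(-5, R), 2)) = Mul(Rational(1, 9), Add(-10, Mul(2, R))) = Add(Rational(-10, 9), Mul(Rational(2, 9), R)))
z = -25 (z = Mul(-25, 1) = -25)
Mul(z, Function('S')(Function('v')(Function('n')(2, 0)), Function('c')(-7))) = Mul(-25, Add(Rational(-10, 9), Mul(Rational(2, 9), -7))) = Mul(-25, Add(Rational(-10, 9), Rational(-14, 9))) = Mul(-25, Rational(-8, 3)) = Rational(200, 3)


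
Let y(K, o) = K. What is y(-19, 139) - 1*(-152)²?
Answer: -23123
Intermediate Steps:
y(-19, 139) - 1*(-152)² = -19 - 1*(-152)² = -19 - 1*23104 = -19 - 23104 = -23123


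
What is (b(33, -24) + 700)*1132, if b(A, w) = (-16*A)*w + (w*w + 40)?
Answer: 15834416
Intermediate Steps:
b(A, w) = 40 + w² - 16*A*w (b(A, w) = -16*A*w + (w² + 40) = -16*A*w + (40 + w²) = 40 + w² - 16*A*w)
(b(33, -24) + 700)*1132 = ((40 + (-24)² - 16*33*(-24)) + 700)*1132 = ((40 + 576 + 12672) + 700)*1132 = (13288 + 700)*1132 = 13988*1132 = 15834416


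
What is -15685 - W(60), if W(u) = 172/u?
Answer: -235318/15 ≈ -15688.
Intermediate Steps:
-15685 - W(60) = -15685 - 172/60 = -15685 - 1*43/15 = -15685 - 43/15 = -235318/15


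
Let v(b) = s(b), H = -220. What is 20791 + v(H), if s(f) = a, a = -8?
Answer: 20783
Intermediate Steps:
s(f) = -8
v(b) = -8
20791 + v(H) = 20791 - 8 = 20783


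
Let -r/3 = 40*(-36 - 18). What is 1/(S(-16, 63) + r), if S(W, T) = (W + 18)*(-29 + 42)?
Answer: 1/6506 ≈ 0.00015370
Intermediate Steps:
S(W, T) = 234 + 13*W (S(W, T) = (18 + W)*13 = 234 + 13*W)
r = 6480 (r = -120*(-36 - 18) = -120*(-54) = -3*(-2160) = 6480)
1/(S(-16, 63) + r) = 1/((234 + 13*(-16)) + 6480) = 1/((234 - 208) + 6480) = 1/(26 + 6480) = 1/6506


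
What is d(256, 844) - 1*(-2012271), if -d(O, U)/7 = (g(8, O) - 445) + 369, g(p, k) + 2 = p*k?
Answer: 1998481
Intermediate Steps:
g(p, k) = -2 + k*p (g(p, k) = -2 + p*k = -2 + k*p)
d(O, U) = 546 - 56*O (d(O, U) = -7*(((-2 + O*8) - 445) + 369) = -7*(((-2 + 8*O) - 445) + 369) = -7*((-447 + 8*O) + 369) = -7*(-78 + 8*O) = 546 - 56*O)
d(256, 844) - 1*(-2012271) = (546 - 56*256) - 1*(-2012271) = (546 - 14336) + 2012271 = -13790 + 2012271 = 1998481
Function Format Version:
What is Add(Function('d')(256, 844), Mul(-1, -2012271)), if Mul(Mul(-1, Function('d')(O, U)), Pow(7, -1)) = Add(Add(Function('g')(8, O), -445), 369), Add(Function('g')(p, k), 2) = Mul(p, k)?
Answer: 1998481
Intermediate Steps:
Function('g')(p, k) = Add(-2, Mul(k, p)) (Function('g')(p, k) = Add(-2, Mul(p, k)) = Add(-2, Mul(k, p)))
Function('d')(O, U) = Add(546, Mul(-56, O)) (Function('d')(O, U) = Mul(-7, Add(Add(Add(-2, Mul(O, 8)), -445), 369)) = Mul(-7, Add(Add(Add(-2, Mul(8, O)), -445), 369)) = Mul(-7, Add(Add(-447, Mul(8, O)), 369)) = Mul(-7, Add(-78, Mul(8, O))) = Add(546, Mul(-56, O)))
Add(Function('d')(256, 844), Mul(-1, -2012271)) = Add(Add(546, Mul(-56, 256)), Mul(-1, -2012271)) = Add(Add(546, -14336), 2012271) = Add(-13790, 2012271) = 1998481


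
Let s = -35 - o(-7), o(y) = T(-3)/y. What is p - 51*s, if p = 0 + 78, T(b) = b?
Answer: 13194/7 ≈ 1884.9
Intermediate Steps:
p = 78
o(y) = -3/y
s = -248/7 (s = -35 - (-3)/(-7) = -35 - (-3)*(-1)/7 = -35 - 1*3/7 = -35 - 3/7 = -248/7 ≈ -35.429)
p - 51*s = 78 - 51*(-248/7) = 78 + 12648/7 = 13194/7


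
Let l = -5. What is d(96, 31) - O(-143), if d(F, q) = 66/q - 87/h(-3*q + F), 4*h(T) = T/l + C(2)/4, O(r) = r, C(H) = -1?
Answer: 292243/527 ≈ 554.54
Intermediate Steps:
h(T) = -1/16 - T/20 (h(T) = (T/(-5) - 1/4)/4 = (T*(-⅕) - 1*¼)/4 = (-T/5 - ¼)/4 = (-¼ - T/5)/4 = -1/16 - T/20)
d(F, q) = -87/(-1/16 - F/20 + 3*q/20) + 66/q (d(F, q) = 66/q - 87/(-1/16 - (-3*q + F)/20) = 66/q - 87/(-1/16 - (F - 3*q)/20) = 66/q - 87/(-1/16 + (-F/20 + 3*q/20)) = 66/q - 87/(-1/16 - F/20 + 3*q/20) = -87/(-1/16 - F/20 + 3*q/20) + 66/q)
d(96, 31) - O(-143) = 6*(-55 - 1028*31 - 44*96)/(31*(-5 - 4*96 + 12*31)) - 1*(-143) = 6*(1/31)*(-55 - 31868 - 4224)/(-5 - 384 + 372) + 143 = 6*(1/31)*(-36147)/(-17) + 143 = 6*(1/31)*(-1/17)*(-36147) + 143 = 216882/527 + 143 = 292243/527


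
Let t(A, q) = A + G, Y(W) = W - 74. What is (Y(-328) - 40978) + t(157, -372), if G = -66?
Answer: -41289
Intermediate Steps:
Y(W) = -74 + W
t(A, q) = -66 + A (t(A, q) = A - 66 = -66 + A)
(Y(-328) - 40978) + t(157, -372) = ((-74 - 328) - 40978) + (-66 + 157) = (-402 - 40978) + 91 = -41380 + 91 = -41289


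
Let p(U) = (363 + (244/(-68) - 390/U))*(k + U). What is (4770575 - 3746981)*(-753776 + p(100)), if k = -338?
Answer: -4290843608766/5 ≈ -8.5817e+11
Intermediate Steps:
p(U) = (-338 + U)*(6110/17 - 390/U) (p(U) = (363 + (244/(-68) - 390/U))*(-338 + U) = (363 + (244*(-1/68) - 390/U))*(-338 + U) = (363 + (-61/17 - 390/U))*(-338 + U) = (6110/17 - 390/U)*(-338 + U) = (-338 + U)*(6110/17 - 390/U))
(4770575 - 3746981)*(-753776 + p(100)) = (4770575 - 3746981)*(-753776 + (-2071810/17 + 131820/100 + (6110/17)*100)) = 1023594*(-753776 + (-2071810/17 + 131820*(1/100) + 611000/17)) = 1023594*(-753776 + (-2071810/17 + 6591/5 + 611000/17)) = 1023594*(-753776 - 423059/5) = 1023594*(-4191939/5) = -4290843608766/5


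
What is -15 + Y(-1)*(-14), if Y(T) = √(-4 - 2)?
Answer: -15 - 14*I*√6 ≈ -15.0 - 34.293*I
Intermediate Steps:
Y(T) = I*√6 (Y(T) = √(-6) = I*√6)
-15 + Y(-1)*(-14) = -15 + (I*√6)*(-14) = -15 - 14*I*√6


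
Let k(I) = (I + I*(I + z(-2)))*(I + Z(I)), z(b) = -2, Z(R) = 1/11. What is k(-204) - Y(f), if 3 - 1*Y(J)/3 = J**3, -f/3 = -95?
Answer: 670118766/11 ≈ 6.0920e+7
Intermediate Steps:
f = 285 (f = -3*(-95) = 285)
Y(J) = 9 - 3*J**3
Z(R) = 1/11 (Z(R) = 1*(1/11) = 1/11)
k(I) = (1/11 + I)*(I + I*(-2 + I)) (k(I) = (I + I*(I - 2))*(I + 1/11) = (I + I*(-2 + I))*(1/11 + I) = (1/11 + I)*(I + I*(-2 + I)))
k(-204) - Y(f) = (1/11)*(-204)*(-1 - 10*(-204) + 11*(-204)**2) - (9 - 3*285**3) = (1/11)*(-204)*(-1 + 2040 + 11*41616) - (9 - 3*23149125) = (1/11)*(-204)*(-1 + 2040 + 457776) - (9 - 69447375) = (1/11)*(-204)*459815 - 1*(-69447366) = -93802260/11 + 69447366 = 670118766/11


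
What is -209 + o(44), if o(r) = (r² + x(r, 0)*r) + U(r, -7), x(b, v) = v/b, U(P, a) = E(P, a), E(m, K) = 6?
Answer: 1733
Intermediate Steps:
U(P, a) = 6
o(r) = 6 + r² (o(r) = (r² + (0/r)*r) + 6 = (r² + 0*r) + 6 = (r² + 0) + 6 = r² + 6 = 6 + r²)
-209 + o(44) = -209 + (6 + 44²) = -209 + (6 + 1936) = -209 + 1942 = 1733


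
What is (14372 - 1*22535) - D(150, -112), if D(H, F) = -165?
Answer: -7998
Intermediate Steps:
(14372 - 1*22535) - D(150, -112) = (14372 - 1*22535) - 1*(-165) = (14372 - 22535) + 165 = -8163 + 165 = -7998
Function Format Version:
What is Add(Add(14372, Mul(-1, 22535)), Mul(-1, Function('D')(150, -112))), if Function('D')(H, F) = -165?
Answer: -7998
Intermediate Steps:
Add(Add(14372, Mul(-1, 22535)), Mul(-1, Function('D')(150, -112))) = Add(Add(14372, Mul(-1, 22535)), Mul(-1, -165)) = Add(Add(14372, -22535), 165) = Add(-8163, 165) = -7998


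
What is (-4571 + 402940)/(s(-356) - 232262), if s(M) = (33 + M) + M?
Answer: -398369/232941 ≈ -1.7102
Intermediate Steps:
s(M) = 33 + 2*M
(-4571 + 402940)/(s(-356) - 232262) = (-4571 + 402940)/((33 + 2*(-356)) - 232262) = 398369/((33 - 712) - 232262) = 398369/(-679 - 232262) = 398369/(-232941) = 398369*(-1/232941) = -398369/232941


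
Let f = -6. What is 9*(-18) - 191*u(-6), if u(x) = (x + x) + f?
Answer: 3276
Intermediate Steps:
u(x) = -6 + 2*x (u(x) = (x + x) - 6 = 2*x - 6 = -6 + 2*x)
9*(-18) - 191*u(-6) = 9*(-18) - 191*(-6 + 2*(-6)) = -162 - 191*(-6 - 12) = -162 - 191*(-18) = -162 + 3438 = 3276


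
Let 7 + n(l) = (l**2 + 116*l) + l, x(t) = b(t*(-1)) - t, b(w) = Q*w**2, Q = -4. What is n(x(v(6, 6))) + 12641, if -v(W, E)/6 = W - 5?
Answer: 15532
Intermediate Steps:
b(w) = -4*w**2
v(W, E) = 30 - 6*W (v(W, E) = -6*(W - 5) = -6*(-5 + W) = 30 - 6*W)
x(t) = -t - 4*t**2 (x(t) = -4*t**2 - t = -t - 4*t**2)
n(l) = -7 + l**2 + 117*l (n(l) = -7 + ((l**2 + 116*l) + l) = -7 + (l**2 + 117*l) = -7 + l**2 + 117*l)
n(x(v(6, 6))) + 12641 = (-7 + ((30 - 6*6)*(-1 - 4*(30 - 6*6)))**2 + 117*((30 - 6*6)*(-1 - 4*(30 - 6*6)))) + 12641 = (-7 + ((30 - 36)*(-1 - 4*(30 - 36)))**2 + 117*((30 - 36)*(-1 - 4*(30 - 36)))) + 12641 = (-7 + (-6*(-1 - 4*(-6)))**2 + 117*(-6*(-1 - 4*(-6)))) + 12641 = (-7 + (-6*(-1 + 24))**2 + 117*(-6*(-1 + 24))) + 12641 = (-7 + (-6*23)**2 + 117*(-6*23)) + 12641 = (-7 + (-138)**2 + 117*(-138)) + 12641 = (-7 + 19044 - 16146) + 12641 = 2891 + 12641 = 15532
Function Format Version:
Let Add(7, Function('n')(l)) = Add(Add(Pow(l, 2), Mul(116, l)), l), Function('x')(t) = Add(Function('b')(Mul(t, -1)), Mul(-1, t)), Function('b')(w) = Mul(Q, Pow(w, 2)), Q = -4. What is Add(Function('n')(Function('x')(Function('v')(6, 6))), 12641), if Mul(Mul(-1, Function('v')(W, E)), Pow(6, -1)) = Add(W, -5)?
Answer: 15532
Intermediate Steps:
Function('b')(w) = Mul(-4, Pow(w, 2))
Function('v')(W, E) = Add(30, Mul(-6, W)) (Function('v')(W, E) = Mul(-6, Add(W, -5)) = Mul(-6, Add(-5, W)) = Add(30, Mul(-6, W)))
Function('x')(t) = Add(Mul(-1, t), Mul(-4, Pow(t, 2))) (Function('x')(t) = Add(Mul(-4, Pow(Mul(t, -1), 2)), Mul(-1, t)) = Add(Mul(-4, Pow(Mul(-1, t), 2)), Mul(-1, t)) = Add(Mul(-4, Pow(t, 2)), Mul(-1, t)) = Add(Mul(-1, t), Mul(-4, Pow(t, 2))))
Function('n')(l) = Add(-7, Pow(l, 2), Mul(117, l)) (Function('n')(l) = Add(-7, Add(Add(Pow(l, 2), Mul(116, l)), l)) = Add(-7, Add(Pow(l, 2), Mul(117, l))) = Add(-7, Pow(l, 2), Mul(117, l)))
Add(Function('n')(Function('x')(Function('v')(6, 6))), 12641) = Add(Add(-7, Pow(Mul(Add(30, Mul(-6, 6)), Add(-1, Mul(-4, Add(30, Mul(-6, 6))))), 2), Mul(117, Mul(Add(30, Mul(-6, 6)), Add(-1, Mul(-4, Add(30, Mul(-6, 6))))))), 12641) = Add(Add(-7, Pow(Mul(Add(30, -36), Add(-1, Mul(-4, Add(30, -36)))), 2), Mul(117, Mul(Add(30, -36), Add(-1, Mul(-4, Add(30, -36)))))), 12641) = Add(Add(-7, Pow(Mul(-6, Add(-1, Mul(-4, -6))), 2), Mul(117, Mul(-6, Add(-1, Mul(-4, -6))))), 12641) = Add(Add(-7, Pow(Mul(-6, Add(-1, 24)), 2), Mul(117, Mul(-6, Add(-1, 24)))), 12641) = Add(Add(-7, Pow(Mul(-6, 23), 2), Mul(117, Mul(-6, 23))), 12641) = Add(Add(-7, Pow(-138, 2), Mul(117, -138)), 12641) = Add(Add(-7, 19044, -16146), 12641) = Add(2891, 12641) = 15532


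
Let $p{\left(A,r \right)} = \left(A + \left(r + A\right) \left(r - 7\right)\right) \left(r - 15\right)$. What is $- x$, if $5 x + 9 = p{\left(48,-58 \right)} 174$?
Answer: $1773201$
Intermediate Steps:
$p{\left(A,r \right)} = \left(-15 + r\right) \left(A + \left(-7 + r\right) \left(A + r\right)\right)$ ($p{\left(A,r \right)} = \left(A + \left(A + r\right) \left(-7 + r\right)\right) \left(-15 + r\right) = \left(A + \left(-7 + r\right) \left(A + r\right)\right) \left(-15 + r\right) = \left(-15 + r\right) \left(A + \left(-7 + r\right) \left(A + r\right)\right)$)
$x = -1773201$ ($x = - \frac{9}{5} + \frac{\left(\left(-58\right)^{3} - 22 \left(-58\right)^{2} + 90 \cdot 48 + 105 \left(-58\right) + 48 \left(-58\right)^{2} - 1008 \left(-58\right)\right) 174}{5} = - \frac{9}{5} + \frac{\left(-195112 - 74008 + 4320 - 6090 + 48 \cdot 3364 + 58464\right) 174}{5} = - \frac{9}{5} + \frac{\left(-195112 - 74008 + 4320 - 6090 + 161472 + 58464\right) 174}{5} = - \frac{9}{5} + \frac{\left(-50954\right) 174}{5} = - \frac{9}{5} + \frac{1}{5} \left(-8865996\right) = - \frac{9}{5} - \frac{8865996}{5} = -1773201$)
$- x = \left(-1\right) \left(-1773201\right) = 1773201$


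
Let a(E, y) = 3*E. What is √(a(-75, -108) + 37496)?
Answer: √37271 ≈ 193.06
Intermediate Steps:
√(a(-75, -108) + 37496) = √(3*(-75) + 37496) = √(-225 + 37496) = √37271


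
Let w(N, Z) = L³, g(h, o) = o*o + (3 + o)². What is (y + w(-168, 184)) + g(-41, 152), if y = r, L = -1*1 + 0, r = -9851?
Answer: 37277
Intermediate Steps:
L = -1 (L = -1 + 0 = -1)
g(h, o) = o² + (3 + o)²
y = -9851
w(N, Z) = -1 (w(N, Z) = (-1)³ = -1)
(y + w(-168, 184)) + g(-41, 152) = (-9851 - 1) + (152² + (3 + 152)²) = -9852 + (23104 + 155²) = -9852 + (23104 + 24025) = -9852 + 47129 = 37277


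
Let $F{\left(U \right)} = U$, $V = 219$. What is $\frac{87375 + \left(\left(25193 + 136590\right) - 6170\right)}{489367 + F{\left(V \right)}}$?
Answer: $\frac{121494}{244793} \approx 0.49631$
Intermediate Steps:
$\frac{87375 + \left(\left(25193 + 136590\right) - 6170\right)}{489367 + F{\left(V \right)}} = \frac{87375 + \left(\left(25193 + 136590\right) - 6170\right)}{489367 + 219} = \frac{87375 + \left(161783 - 6170\right)}{489586} = \left(87375 + 155613\right) \frac{1}{489586} = 242988 \cdot \frac{1}{489586} = \frac{121494}{244793}$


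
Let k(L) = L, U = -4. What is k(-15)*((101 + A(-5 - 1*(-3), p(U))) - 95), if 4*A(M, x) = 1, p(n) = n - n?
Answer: -375/4 ≈ -93.750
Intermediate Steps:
p(n) = 0
A(M, x) = 1/4 (A(M, x) = (1/4)*1 = 1/4)
k(-15)*((101 + A(-5 - 1*(-3), p(U))) - 95) = -15*((101 + 1/4) - 95) = -15*(405/4 - 95) = -15*25/4 = -375/4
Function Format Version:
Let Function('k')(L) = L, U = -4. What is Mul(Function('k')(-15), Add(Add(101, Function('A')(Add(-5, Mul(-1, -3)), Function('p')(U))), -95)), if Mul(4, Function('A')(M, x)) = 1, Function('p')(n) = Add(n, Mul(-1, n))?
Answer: Rational(-375, 4) ≈ -93.750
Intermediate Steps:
Function('p')(n) = 0
Function('A')(M, x) = Rational(1, 4) (Function('A')(M, x) = Mul(Rational(1, 4), 1) = Rational(1, 4))
Mul(Function('k')(-15), Add(Add(101, Function('A')(Add(-5, Mul(-1, -3)), Function('p')(U))), -95)) = Mul(-15, Add(Add(101, Rational(1, 4)), -95)) = Mul(-15, Add(Rational(405, 4), -95)) = Mul(-15, Rational(25, 4)) = Rational(-375, 4)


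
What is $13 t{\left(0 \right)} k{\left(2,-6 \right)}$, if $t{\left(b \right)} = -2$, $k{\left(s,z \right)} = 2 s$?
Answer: $-104$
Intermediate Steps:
$13 t{\left(0 \right)} k{\left(2,-6 \right)} = 13 \left(-2\right) 2 \cdot 2 = \left(-26\right) 4 = -104$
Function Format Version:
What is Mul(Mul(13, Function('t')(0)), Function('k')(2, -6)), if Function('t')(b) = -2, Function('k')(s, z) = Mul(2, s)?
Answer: -104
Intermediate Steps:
Mul(Mul(13, Function('t')(0)), Function('k')(2, -6)) = Mul(Mul(13, -2), Mul(2, 2)) = Mul(-26, 4) = -104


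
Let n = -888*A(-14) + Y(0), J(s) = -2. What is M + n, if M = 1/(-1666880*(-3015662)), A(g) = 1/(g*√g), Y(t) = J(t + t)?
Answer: -10053493349119/5026746674560 - 222*I*√14/49 ≈ -2.0 - 16.952*I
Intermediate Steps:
Y(t) = -2
A(g) = g^(-3/2) (A(g) = 1/(g^(3/2)) = g^(-3/2))
M = 1/5026746674560 (M = -1/1666880*(-1/3015662) = 1/5026746674560 ≈ 1.9894e-13)
n = -2 - 222*I*√14/49 (n = -222*I*√14/49 - 2 = -2 - 222*I*√14/49 ≈ -2.0 - 16.952*I)
M + n = 1/5026746674560 + (-2 - 222*I*√14/49) = -10053493349119/5026746674560 - 222*I*√14/49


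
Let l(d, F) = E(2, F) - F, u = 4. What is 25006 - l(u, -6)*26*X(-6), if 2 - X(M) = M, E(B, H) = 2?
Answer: 23342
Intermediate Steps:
X(M) = 2 - M
l(d, F) = 2 - F
25006 - l(u, -6)*26*X(-6) = 25006 - (2 - 1*(-6))*26*(2 - 1*(-6)) = 25006 - (2 + 6)*26*(2 + 6) = 25006 - 8*26*8 = 25006 - 208*8 = 25006 - 1*1664 = 25006 - 1664 = 23342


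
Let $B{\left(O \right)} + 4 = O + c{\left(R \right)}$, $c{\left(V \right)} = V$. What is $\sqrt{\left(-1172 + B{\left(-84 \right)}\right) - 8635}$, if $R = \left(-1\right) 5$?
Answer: $30 i \sqrt{11} \approx 99.499 i$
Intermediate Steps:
$R = -5$
$B{\left(O \right)} = -9 + O$ ($B{\left(O \right)} = -4 + \left(O - 5\right) = -4 + \left(-5 + O\right) = -9 + O$)
$\sqrt{\left(-1172 + B{\left(-84 \right)}\right) - 8635} = \sqrt{\left(-1172 - 93\right) - 8635} = \sqrt{-1265 - 8635} = \sqrt{-9900} = 30 i \sqrt{11}$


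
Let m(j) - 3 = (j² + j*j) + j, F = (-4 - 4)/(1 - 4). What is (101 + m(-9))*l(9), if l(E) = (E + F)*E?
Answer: 26985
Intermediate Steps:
F = 8/3 (F = -8/(-3) = -8*(-⅓) = 8/3 ≈ 2.6667)
m(j) = 3 + j + 2*j² (m(j) = 3 + ((j² + j*j) + j) = 3 + ((j² + j²) + j) = 3 + (2*j² + j) = 3 + (j + 2*j²) = 3 + j + 2*j²)
l(E) = E*(8/3 + E) (l(E) = (E + 8/3)*E = (8/3 + E)*E = E*(8/3 + E))
(101 + m(-9))*l(9) = (101 + (3 - 9 + 2*(-9)²))*((⅓)*9*(8 + 3*9)) = (101 + (3 - 9 + 2*81))*((⅓)*9*(8 + 27)) = (101 + (3 - 9 + 162))*((⅓)*9*35) = (101 + 156)*105 = 257*105 = 26985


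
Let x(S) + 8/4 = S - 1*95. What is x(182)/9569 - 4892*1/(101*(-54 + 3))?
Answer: 47249383/49289919 ≈ 0.95860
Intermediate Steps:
x(S) = -97 + S (x(S) = -2 + (S - 1*95) = -2 + (S - 95) = -2 + (-95 + S) = -97 + S)
x(182)/9569 - 4892*1/(101*(-54 + 3)) = (-97 + 182)/9569 - 4892*1/(101*(-54 + 3)) = 85*(1/9569) - 4892/((-51*101)) = 85/9569 - 4892/(-5151) = 85/9569 - 4892*(-1/5151) = 85/9569 + 4892/5151 = 47249383/49289919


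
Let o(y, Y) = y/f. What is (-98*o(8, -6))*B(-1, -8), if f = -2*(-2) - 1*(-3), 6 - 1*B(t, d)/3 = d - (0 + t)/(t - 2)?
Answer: -4816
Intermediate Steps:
B(t, d) = 18 - 3*d + 3*t/(-2 + t) (B(t, d) = 18 - 3*(d - (0 + t)/(t - 2)) = 18 - 3*(d - t/(-2 + t)) = 18 + (-3*d + 3*t/(-2 + t)) = 18 - 3*d + 3*t/(-2 + t))
f = 7 (f = 4 + 3 = 7)
o(y, Y) = y/7
(-98*o(8, -6))*B(-1, -8) = (-14*8)*(3*(-12 + 2*(-8) + 7*(-1) - 1*(-8)*(-1))/(-2 - 1)) = (-98*8/7)*(3*(-12 - 16 - 7 - 8)/(-3)) = -336*(-1)*(-43)/3 = -112*43 = -4816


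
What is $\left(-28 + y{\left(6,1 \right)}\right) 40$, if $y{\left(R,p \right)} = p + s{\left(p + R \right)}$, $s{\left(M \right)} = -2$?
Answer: $-1160$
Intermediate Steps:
$y{\left(R,p \right)} = -2 + p$ ($y{\left(R,p \right)} = p - 2 = -2 + p$)
$\left(-28 + y{\left(6,1 \right)}\right) 40 = \left(-28 + \left(-2 + 1\right)\right) 40 = \left(-28 - 1\right) 40 = \left(-29\right) 40 = -1160$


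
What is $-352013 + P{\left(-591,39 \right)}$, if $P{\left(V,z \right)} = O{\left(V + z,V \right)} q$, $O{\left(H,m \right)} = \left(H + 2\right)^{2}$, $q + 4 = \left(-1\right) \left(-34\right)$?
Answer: $8722987$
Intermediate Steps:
$q = 30$ ($q = -4 - -34 = -4 + 34 = 30$)
$O{\left(H,m \right)} = \left(2 + H\right)^{2}$
$P{\left(V,z \right)} = 30 \left(2 + V + z\right)^{2}$ ($P{\left(V,z \right)} = \left(2 + \left(V + z\right)\right)^{2} \cdot 30 = \left(2 + V + z\right)^{2} \cdot 30 = 30 \left(2 + V + z\right)^{2}$)
$-352013 + P{\left(-591,39 \right)} = -352013 + 30 \left(2 - 591 + 39\right)^{2} = -352013 + 30 \left(-550\right)^{2} = -352013 + 30 \cdot 302500 = -352013 + 9075000 = 8722987$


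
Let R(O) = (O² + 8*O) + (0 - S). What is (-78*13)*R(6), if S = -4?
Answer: -89232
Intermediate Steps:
R(O) = 4 + O² + 8*O (R(O) = (O² + 8*O) + (0 - 1*(-4)) = (O² + 8*O) + (0 + 4) = (O² + 8*O) + 4 = 4 + O² + 8*O)
(-78*13)*R(6) = (-78*13)*(4 + 6² + 8*6) = -1014*(4 + 36 + 48) = -1014*88 = -89232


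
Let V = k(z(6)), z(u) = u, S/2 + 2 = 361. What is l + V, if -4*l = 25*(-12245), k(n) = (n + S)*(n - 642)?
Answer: -1535731/4 ≈ -3.8393e+5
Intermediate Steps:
S = 718 (S = -4 + 2*361 = -4 + 722 = 718)
k(n) = (-642 + n)*(718 + n) (k(n) = (n + 718)*(n - 642) = (718 + n)*(-642 + n) = (-642 + n)*(718 + n))
V = -460464 (V = -460956 + 6² + 76*6 = -460956 + 36 + 456 = -460464)
l = 306125/4 (l = -25*(-12245)/4 = -¼*(-306125) = 306125/4 ≈ 76531.)
l + V = 306125/4 - 460464 = -1535731/4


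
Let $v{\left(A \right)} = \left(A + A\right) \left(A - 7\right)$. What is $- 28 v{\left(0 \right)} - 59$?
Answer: $-59$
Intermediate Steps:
$v{\left(A \right)} = 2 A \left(-7 + A\right)$
$- 28 v{\left(0 \right)} - 59 = - 28 \cdot 2 \cdot 0 \left(-7 + 0\right) - 59 = - 28 \cdot 2 \cdot 0 \left(-7\right) - 59 = \left(-28\right) 0 - 59 = 0 - 59 = -59$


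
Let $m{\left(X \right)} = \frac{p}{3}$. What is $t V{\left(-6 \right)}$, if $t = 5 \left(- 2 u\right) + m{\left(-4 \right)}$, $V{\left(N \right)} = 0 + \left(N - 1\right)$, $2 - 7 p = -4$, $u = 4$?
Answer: $278$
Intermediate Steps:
$p = \frac{6}{7}$ ($p = \frac{2}{7} - - \frac{4}{7} = \frac{2}{7} + \frac{4}{7} = \frac{6}{7} \approx 0.85714$)
$m{\left(X \right)} = \frac{2}{7}$ ($m{\left(X \right)} = \frac{6}{7 \cdot 3} = \frac{6}{7} \cdot \frac{1}{3} = \frac{2}{7}$)
$V{\left(N \right)} = -1 + N$ ($V{\left(N \right)} = 0 + \left(-1 + N\right) = -1 + N$)
$t = - \frac{278}{7}$ ($t = 5 \left(\left(-2\right) 4\right) + \frac{2}{7} = 5 \left(-8\right) + \frac{2}{7} = -40 + \frac{2}{7} = - \frac{278}{7} \approx -39.714$)
$t V{\left(-6 \right)} = - \frac{278 \left(-1 - 6\right)}{7} = \left(- \frac{278}{7}\right) \left(-7\right) = 278$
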